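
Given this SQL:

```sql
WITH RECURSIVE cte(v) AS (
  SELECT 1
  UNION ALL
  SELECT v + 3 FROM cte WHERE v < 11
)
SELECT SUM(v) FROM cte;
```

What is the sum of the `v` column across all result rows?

Base: v=1.
Iteration 1: 1 < 11 holds -> v = 1 + 3 = 4.
Iteration 2: 4 < 11 holds -> v = 4 + 3 = 7.
Iteration 3: 7 < 11 holds -> v = 7 + 3 = 10.
Iteration 4: 10 < 11 holds -> v = 10 + 3 = 13.
Iteration 5: 13 < 11 fails; recursion stops.
SUM(v) = 1 + 4 + 7 + 10 + 13 = 35.

35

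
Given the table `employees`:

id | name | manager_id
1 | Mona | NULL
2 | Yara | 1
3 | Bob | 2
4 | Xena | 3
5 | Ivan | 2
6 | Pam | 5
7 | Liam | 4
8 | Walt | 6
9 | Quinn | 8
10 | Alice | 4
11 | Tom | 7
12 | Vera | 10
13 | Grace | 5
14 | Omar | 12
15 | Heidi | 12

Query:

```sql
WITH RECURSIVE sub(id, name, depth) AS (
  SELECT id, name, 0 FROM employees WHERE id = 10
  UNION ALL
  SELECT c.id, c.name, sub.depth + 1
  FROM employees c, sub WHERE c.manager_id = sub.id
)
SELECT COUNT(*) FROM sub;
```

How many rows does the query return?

4

Base: id=10 (Alice) at depth 0.
Iteration 1: rows with manager_id in {10} -> Vera (id 12, depth 1).
Iteration 2: rows with manager_id in {12} -> Omar (id 14, depth 2), Heidi (id 15, depth 2).
Iteration 3: no rows with manager_id in {14,15}; recursion stops.
Total rows emitted: 4.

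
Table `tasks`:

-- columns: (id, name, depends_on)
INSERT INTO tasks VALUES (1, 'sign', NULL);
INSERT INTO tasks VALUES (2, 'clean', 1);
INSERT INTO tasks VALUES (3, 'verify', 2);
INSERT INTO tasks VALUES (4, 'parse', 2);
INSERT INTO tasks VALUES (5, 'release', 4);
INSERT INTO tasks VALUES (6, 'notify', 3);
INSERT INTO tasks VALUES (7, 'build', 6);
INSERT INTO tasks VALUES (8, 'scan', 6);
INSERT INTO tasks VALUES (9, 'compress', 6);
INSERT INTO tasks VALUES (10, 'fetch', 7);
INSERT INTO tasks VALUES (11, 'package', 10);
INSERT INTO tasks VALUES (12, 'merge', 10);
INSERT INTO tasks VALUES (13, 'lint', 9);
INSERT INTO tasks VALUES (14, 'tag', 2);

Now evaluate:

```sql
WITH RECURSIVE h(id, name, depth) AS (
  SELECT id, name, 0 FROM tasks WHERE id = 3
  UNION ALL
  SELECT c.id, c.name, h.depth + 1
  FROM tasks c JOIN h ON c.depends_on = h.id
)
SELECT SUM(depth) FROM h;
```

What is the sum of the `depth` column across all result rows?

21

Base: id=3 (verify) at depth 0.
Iteration 1: rows with depends_on in {3} -> notify (id 6, depth 1).
Iteration 2: rows with depends_on in {6} -> build (id 7, depth 2), scan (id 8, depth 2), compress (id 9, depth 2).
Iteration 3: rows with depends_on in {7,8,9} -> fetch (id 10, depth 3), lint (id 13, depth 3).
Iteration 4: rows with depends_on in {10,13} -> package (id 11, depth 4), merge (id 12, depth 4).
Iteration 5: no rows with depends_on in {11,12}; recursion stops.
SUM(depth) = 0 + 1 + 2 + 2 + 2 + 3 + 3 + 4 + 4 = 21.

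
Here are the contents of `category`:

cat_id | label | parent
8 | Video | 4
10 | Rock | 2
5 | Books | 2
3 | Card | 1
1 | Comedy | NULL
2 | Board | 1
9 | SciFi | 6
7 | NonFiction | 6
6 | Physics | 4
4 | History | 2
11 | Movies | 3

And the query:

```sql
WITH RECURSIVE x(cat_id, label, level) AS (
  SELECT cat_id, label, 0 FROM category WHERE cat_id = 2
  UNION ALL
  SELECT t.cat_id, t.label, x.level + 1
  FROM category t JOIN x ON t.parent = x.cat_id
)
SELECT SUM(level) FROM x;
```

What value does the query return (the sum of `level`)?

Base: cat_id=2 (Board) at level 0.
Iteration 1: rows with parent in {2} -> History (id 4, level 1), Books (id 5, level 1), Rock (id 10, level 1).
Iteration 2: rows with parent in {4,5,10} -> Physics (id 6, level 2), Video (id 8, level 2).
Iteration 3: rows with parent in {6,8} -> NonFiction (id 7, level 3), SciFi (id 9, level 3).
Iteration 4: no rows with parent in {7,9}; recursion stops.
SUM(level) = 0 + 1 + 1 + 1 + 2 + 2 + 3 + 3 = 13.

13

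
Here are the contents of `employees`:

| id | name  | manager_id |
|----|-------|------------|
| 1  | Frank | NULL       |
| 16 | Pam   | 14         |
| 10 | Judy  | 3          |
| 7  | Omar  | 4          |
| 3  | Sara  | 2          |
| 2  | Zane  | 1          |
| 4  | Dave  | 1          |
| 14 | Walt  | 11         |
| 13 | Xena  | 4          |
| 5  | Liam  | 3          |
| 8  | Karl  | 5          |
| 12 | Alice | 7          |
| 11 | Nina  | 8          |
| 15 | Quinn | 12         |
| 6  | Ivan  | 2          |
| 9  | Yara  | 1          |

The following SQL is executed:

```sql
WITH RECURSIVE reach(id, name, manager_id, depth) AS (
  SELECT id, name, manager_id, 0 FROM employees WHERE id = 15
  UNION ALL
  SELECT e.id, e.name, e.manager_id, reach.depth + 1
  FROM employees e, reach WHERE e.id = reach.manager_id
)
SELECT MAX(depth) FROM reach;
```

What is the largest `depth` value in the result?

Base: id=15 (Quinn), manager_id=12, depth 0.
Iteration 1: join on id=12 -> Alice (id 12, manager_id=7, depth 1).
Iteration 2: join on id=7 -> Omar (id 7, manager_id=4, depth 2).
Iteration 3: join on id=4 -> Dave (id 4, manager_id=1, depth 3).
Iteration 4: join on id=1 -> Frank (id 1, manager_id=NULL, depth 4).
Iteration 5: manager_id is NULL; no match; recursion stops.
depth values: 0, 1, 2, 3, 4; the maximum is 4.

4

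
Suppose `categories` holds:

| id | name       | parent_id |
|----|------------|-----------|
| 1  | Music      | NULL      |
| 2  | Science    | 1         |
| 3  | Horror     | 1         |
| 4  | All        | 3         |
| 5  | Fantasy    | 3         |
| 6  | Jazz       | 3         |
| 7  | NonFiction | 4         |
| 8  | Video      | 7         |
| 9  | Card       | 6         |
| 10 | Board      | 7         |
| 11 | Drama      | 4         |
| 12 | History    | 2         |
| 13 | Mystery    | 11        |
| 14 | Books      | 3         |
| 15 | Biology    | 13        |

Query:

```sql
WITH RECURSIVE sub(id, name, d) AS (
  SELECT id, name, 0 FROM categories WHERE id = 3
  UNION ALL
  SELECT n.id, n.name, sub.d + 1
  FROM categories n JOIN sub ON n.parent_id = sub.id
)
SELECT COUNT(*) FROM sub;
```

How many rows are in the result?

12

Base: id=3 (Horror) at d 0.
Iteration 1: rows with parent_id in {3} -> All (id 4, d 1), Fantasy (id 5, d 1), Jazz (id 6, d 1), Books (id 14, d 1).
Iteration 2: rows with parent_id in {4,5,6,14} -> NonFiction (id 7, d 2), Card (id 9, d 2), Drama (id 11, d 2).
Iteration 3: rows with parent_id in {7,9,11} -> Video (id 8, d 3), Board (id 10, d 3), Mystery (id 13, d 3).
Iteration 4: rows with parent_id in {8,10,13} -> Biology (id 15, d 4).
Iteration 5: no rows with parent_id in {15}; recursion stops.
Total rows emitted: 12.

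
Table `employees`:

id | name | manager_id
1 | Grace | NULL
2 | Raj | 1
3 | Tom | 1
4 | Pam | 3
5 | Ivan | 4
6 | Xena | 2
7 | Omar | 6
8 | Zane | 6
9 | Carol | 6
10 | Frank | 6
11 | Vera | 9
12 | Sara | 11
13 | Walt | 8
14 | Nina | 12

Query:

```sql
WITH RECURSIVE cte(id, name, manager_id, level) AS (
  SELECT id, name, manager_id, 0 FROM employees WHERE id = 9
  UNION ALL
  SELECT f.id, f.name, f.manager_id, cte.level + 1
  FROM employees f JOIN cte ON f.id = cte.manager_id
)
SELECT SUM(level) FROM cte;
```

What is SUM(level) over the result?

6

Base: id=9 (Carol), manager_id=6, level 0.
Iteration 1: join on id=6 -> Xena (id 6, manager_id=2, level 1).
Iteration 2: join on id=2 -> Raj (id 2, manager_id=1, level 2).
Iteration 3: join on id=1 -> Grace (id 1, manager_id=NULL, level 3).
Iteration 4: manager_id is NULL; no match; recursion stops.
SUM(level) = 0 + 1 + 2 + 3 = 6.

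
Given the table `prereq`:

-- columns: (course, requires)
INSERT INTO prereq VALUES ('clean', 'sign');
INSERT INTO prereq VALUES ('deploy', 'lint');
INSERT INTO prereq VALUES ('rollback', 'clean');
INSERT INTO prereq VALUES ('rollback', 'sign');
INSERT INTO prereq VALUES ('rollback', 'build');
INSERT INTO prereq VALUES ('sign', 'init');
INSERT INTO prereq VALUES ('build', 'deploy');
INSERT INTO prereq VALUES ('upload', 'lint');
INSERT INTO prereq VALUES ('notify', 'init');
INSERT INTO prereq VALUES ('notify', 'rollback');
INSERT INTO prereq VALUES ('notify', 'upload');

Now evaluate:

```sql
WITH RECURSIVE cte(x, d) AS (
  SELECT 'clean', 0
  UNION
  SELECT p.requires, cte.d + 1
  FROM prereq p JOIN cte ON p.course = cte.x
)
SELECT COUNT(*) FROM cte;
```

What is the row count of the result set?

Base: (clean, d=0).
Iteration 1: edges from {clean} -> (sign, d=1).
Iteration 2: edges from {sign} -> (init, d=2).
Iteration 3: no outgoing edges from {init}; recursion stops.
Total rows emitted: 3.

3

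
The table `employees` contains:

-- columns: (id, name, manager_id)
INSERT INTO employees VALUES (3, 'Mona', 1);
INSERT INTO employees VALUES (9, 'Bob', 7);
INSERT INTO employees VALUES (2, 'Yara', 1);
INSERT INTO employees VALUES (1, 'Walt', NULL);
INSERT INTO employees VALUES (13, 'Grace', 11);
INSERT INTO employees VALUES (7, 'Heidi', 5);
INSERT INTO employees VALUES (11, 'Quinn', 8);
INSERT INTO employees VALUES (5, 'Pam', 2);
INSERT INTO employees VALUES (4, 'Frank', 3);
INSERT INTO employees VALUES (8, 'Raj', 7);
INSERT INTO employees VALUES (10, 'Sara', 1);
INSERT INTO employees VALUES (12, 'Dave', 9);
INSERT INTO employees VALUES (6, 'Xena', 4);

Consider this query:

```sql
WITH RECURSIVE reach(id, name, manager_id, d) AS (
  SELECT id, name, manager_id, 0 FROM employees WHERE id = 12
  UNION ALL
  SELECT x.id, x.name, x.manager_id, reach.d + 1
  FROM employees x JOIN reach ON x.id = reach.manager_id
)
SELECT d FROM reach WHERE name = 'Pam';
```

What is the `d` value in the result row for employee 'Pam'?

Base: id=12 (Dave), manager_id=9, d 0.
Iteration 1: join on id=9 -> Bob (id 9, manager_id=7, d 1).
Iteration 2: join on id=7 -> Heidi (id 7, manager_id=5, d 2).
Iteration 3: join on id=5 -> Pam (id 5, manager_id=2, d 3).
Iteration 4: join on id=2 -> Yara (id 2, manager_id=1, d 4).
Iteration 5: join on id=1 -> Walt (id 1, manager_id=NULL, d 5).
Iteration 6: manager_id is NULL; no match; recursion stops.

3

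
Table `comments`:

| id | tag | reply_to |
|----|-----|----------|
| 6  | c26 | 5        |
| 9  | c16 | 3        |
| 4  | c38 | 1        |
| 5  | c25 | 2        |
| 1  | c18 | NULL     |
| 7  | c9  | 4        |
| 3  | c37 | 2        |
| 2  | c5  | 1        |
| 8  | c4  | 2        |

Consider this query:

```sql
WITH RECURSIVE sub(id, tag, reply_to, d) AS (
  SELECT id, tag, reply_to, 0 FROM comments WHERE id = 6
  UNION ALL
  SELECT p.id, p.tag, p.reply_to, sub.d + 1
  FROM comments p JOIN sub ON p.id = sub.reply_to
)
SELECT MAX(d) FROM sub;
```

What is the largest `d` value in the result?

3

Base: id=6 (c26), reply_to=5, d 0.
Iteration 1: join on id=5 -> c25 (id 5, reply_to=2, d 1).
Iteration 2: join on id=2 -> c5 (id 2, reply_to=1, d 2).
Iteration 3: join on id=1 -> c18 (id 1, reply_to=NULL, d 3).
Iteration 4: reply_to is NULL; no match; recursion stops.
d values: 0, 1, 2, 3; the maximum is 3.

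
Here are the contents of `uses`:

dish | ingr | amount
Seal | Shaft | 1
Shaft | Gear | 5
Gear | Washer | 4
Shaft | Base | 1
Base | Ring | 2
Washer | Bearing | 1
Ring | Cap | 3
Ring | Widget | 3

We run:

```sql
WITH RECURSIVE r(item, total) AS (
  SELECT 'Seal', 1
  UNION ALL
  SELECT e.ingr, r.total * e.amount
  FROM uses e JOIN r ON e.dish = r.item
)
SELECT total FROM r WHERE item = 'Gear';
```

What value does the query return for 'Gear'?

Base: (Seal, total=1).
Iteration 1: components of {Seal} -> Shaft = 1*1 = 1.
Iteration 2: components of {Shaft} -> Base = 1*1 = 1, Gear = 1*5 = 5.
Iteration 3: components of {Base,Gear} -> Ring = 1*2 = 2, Washer = 5*4 = 20.
Iteration 4: components of {Ring,Washer} -> Bearing = 20*1 = 20, Cap = 2*3 = 6, Widget = 2*3 = 6.
Iteration 5: no further components; recursion stops.

5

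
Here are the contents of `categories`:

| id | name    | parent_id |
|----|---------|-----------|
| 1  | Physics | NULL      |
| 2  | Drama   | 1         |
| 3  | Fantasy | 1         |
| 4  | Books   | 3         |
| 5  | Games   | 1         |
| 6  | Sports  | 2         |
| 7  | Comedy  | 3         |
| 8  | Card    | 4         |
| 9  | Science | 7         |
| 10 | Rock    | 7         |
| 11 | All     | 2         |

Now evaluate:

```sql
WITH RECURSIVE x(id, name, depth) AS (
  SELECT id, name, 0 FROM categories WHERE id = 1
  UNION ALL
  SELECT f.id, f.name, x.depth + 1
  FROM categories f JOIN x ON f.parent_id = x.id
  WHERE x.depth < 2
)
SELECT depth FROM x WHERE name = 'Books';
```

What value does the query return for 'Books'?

2

Base: id=1 (Physics) at depth 0.
Iteration 1: rows with parent_id in {1} -> Drama (id 2, depth 1), Fantasy (id 3, depth 1), Games (id 5, depth 1).
Iteration 2: rows with parent_id in {2,3,5} -> Books (id 4, depth 2), Sports (id 6, depth 2), Comedy (id 7, depth 2), All (id 11, depth 2).
Iteration 3: depth < 2 fails for all current rows; recursion stops.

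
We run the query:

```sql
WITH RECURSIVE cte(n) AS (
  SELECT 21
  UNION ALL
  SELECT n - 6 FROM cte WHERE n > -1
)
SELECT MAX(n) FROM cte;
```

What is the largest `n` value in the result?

Base: n=21.
Iteration 1: 21 > -1 holds -> n = 21 - 6 = 15.
Iteration 2: 15 > -1 holds -> n = 15 - 6 = 9.
Iteration 3: 9 > -1 holds -> n = 9 - 6 = 3.
Iteration 4: 3 > -1 holds -> n = 3 - 6 = -3.
Iteration 5: -3 > -1 fails; recursion stops.
n values: 21, 15, 9, 3, -3; the maximum is 21.

21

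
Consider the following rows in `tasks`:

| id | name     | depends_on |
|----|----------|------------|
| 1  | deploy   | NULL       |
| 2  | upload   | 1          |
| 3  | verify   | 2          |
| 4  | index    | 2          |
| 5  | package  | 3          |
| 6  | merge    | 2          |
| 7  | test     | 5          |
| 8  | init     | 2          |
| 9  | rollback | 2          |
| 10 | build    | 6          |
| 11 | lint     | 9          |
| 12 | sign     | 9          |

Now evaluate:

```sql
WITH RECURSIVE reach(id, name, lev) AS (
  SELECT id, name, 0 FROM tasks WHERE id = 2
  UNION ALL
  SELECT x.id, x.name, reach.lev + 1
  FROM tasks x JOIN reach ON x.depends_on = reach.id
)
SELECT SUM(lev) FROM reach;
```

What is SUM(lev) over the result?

Base: id=2 (upload) at lev 0.
Iteration 1: rows with depends_on in {2} -> verify (id 3, lev 1), index (id 4, lev 1), merge (id 6, lev 1), init (id 8, lev 1), rollback (id 9, lev 1).
Iteration 2: rows with depends_on in {3,4,6,8,9} -> package (id 5, lev 2), build (id 10, lev 2), lint (id 11, lev 2), sign (id 12, lev 2).
Iteration 3: rows with depends_on in {5,10,11,12} -> test (id 7, lev 3).
Iteration 4: no rows with depends_on in {7}; recursion stops.
SUM(lev) = 0 + 1 + 1 + 1 + 1 + 1 + 2 + 2 + 2 + 2 + 3 = 16.

16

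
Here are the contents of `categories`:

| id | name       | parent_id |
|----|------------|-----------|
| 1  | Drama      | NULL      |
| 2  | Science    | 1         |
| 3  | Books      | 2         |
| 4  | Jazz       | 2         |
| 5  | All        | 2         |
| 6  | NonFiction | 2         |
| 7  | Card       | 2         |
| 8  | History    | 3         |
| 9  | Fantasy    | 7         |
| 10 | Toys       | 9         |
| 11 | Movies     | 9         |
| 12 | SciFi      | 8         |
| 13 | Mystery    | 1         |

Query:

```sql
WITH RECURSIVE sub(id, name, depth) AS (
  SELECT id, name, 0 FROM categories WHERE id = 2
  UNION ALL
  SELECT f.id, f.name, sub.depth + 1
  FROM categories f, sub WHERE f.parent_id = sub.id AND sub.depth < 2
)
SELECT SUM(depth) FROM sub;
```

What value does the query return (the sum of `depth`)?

Base: id=2 (Science) at depth 0.
Iteration 1: rows with parent_id in {2} -> Books (id 3, depth 1), Jazz (id 4, depth 1), All (id 5, depth 1), NonFiction (id 6, depth 1), Card (id 7, depth 1).
Iteration 2: rows with parent_id in {3,4,5,6,7} -> History (id 8, depth 2), Fantasy (id 9, depth 2).
Iteration 3: depth < 2 fails for all current rows; recursion stops.
SUM(depth) = 0 + 1 + 1 + 1 + 1 + 1 + 2 + 2 = 9.

9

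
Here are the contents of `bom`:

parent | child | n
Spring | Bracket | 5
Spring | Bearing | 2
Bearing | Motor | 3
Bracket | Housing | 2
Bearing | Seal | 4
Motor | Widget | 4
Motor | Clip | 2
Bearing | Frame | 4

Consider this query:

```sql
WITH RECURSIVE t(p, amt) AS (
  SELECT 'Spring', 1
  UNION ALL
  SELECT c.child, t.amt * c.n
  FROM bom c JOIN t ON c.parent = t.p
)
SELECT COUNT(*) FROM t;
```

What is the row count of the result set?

9

Base: (Spring, amt=1).
Iteration 1: components of {Spring} -> Bearing = 1*2 = 2, Bracket = 1*5 = 5.
Iteration 2: components of {Bearing,Bracket} -> Frame = 2*4 = 8, Housing = 5*2 = 10, Motor = 2*3 = 6, Seal = 2*4 = 8.
Iteration 3: components of {Frame,Housing,Motor,Seal} -> Clip = 6*2 = 12, Widget = 6*4 = 24.
Iteration 4: no further components; recursion stops.
Total rows emitted: 9.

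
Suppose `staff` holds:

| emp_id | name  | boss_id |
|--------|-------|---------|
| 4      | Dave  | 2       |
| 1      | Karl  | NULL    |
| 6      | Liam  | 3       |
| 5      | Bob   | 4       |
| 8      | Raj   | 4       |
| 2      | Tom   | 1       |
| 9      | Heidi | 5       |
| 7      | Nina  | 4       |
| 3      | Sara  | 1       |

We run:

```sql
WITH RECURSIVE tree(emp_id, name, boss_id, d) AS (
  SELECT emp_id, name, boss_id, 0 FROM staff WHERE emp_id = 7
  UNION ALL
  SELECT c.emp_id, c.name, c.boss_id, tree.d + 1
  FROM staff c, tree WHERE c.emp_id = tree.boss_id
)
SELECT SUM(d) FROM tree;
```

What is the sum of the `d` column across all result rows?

Base: emp_id=7 (Nina), boss_id=4, d 0.
Iteration 1: join on emp_id=4 -> Dave (id 4, boss_id=2, d 1).
Iteration 2: join on emp_id=2 -> Tom (id 2, boss_id=1, d 2).
Iteration 3: join on emp_id=1 -> Karl (id 1, boss_id=NULL, d 3).
Iteration 4: boss_id is NULL; no match; recursion stops.
SUM(d) = 0 + 1 + 2 + 3 = 6.

6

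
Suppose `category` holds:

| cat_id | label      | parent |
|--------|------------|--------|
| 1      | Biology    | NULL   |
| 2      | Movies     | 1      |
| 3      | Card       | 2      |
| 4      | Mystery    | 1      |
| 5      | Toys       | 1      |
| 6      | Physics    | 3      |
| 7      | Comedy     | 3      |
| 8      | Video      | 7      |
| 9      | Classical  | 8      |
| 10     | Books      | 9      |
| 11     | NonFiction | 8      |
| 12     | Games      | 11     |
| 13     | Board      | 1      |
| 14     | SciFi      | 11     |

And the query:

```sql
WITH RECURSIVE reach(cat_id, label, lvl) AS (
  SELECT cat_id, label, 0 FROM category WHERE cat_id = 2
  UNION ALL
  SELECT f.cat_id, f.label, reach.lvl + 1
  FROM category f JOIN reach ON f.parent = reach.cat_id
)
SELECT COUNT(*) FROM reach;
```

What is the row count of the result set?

Base: cat_id=2 (Movies) at lvl 0.
Iteration 1: rows with parent in {2} -> Card (id 3, lvl 1).
Iteration 2: rows with parent in {3} -> Physics (id 6, lvl 2), Comedy (id 7, lvl 2).
Iteration 3: rows with parent in {6,7} -> Video (id 8, lvl 3).
Iteration 4: rows with parent in {8} -> Classical (id 9, lvl 4), NonFiction (id 11, lvl 4).
Iteration 5: rows with parent in {9,11} -> Books (id 10, lvl 5), Games (id 12, lvl 5), SciFi (id 14, lvl 5).
Iteration 6: no rows with parent in {10,12,14}; recursion stops.
Total rows emitted: 10.

10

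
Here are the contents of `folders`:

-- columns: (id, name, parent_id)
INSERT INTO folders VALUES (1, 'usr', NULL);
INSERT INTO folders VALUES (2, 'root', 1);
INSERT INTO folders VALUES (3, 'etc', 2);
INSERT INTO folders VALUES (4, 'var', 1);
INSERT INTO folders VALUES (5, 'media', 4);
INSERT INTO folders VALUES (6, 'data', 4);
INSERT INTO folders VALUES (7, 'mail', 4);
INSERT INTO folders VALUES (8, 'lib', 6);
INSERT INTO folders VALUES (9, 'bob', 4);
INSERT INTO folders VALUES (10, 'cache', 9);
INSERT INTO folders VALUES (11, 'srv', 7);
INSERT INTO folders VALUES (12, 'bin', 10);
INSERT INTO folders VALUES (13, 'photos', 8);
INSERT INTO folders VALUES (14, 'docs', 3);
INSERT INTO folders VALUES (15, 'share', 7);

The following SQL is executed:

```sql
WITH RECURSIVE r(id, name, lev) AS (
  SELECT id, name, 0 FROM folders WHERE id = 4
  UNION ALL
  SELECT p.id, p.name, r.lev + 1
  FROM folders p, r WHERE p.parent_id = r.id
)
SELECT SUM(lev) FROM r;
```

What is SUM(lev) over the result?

18

Base: id=4 (var) at lev 0.
Iteration 1: rows with parent_id in {4} -> media (id 5, lev 1), data (id 6, lev 1), mail (id 7, lev 1), bob (id 9, lev 1).
Iteration 2: rows with parent_id in {5,6,7,9} -> lib (id 8, lev 2), cache (id 10, lev 2), srv (id 11, lev 2), share (id 15, lev 2).
Iteration 3: rows with parent_id in {8,10,11,15} -> bin (id 12, lev 3), photos (id 13, lev 3).
Iteration 4: no rows with parent_id in {12,13}; recursion stops.
SUM(lev) = 0 + 1 + 1 + 1 + 1 + 2 + 2 + 2 + 2 + 3 + 3 = 18.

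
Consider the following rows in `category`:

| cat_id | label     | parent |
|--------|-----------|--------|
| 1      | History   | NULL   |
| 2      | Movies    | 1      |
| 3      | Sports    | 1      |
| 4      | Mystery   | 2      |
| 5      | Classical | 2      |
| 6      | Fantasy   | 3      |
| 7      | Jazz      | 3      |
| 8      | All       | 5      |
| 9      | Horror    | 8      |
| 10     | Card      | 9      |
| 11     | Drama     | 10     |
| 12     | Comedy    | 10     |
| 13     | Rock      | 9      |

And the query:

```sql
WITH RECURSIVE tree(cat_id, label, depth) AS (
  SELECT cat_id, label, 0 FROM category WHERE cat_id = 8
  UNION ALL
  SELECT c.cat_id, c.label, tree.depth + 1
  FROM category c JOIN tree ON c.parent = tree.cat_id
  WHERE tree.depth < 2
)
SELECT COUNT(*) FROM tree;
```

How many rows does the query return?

4

Base: cat_id=8 (All) at depth 0.
Iteration 1: rows with parent in {8} -> Horror (id 9, depth 1).
Iteration 2: rows with parent in {9} -> Card (id 10, depth 2), Rock (id 13, depth 2).
Iteration 3: depth < 2 fails for all current rows; recursion stops.
Total rows emitted: 4.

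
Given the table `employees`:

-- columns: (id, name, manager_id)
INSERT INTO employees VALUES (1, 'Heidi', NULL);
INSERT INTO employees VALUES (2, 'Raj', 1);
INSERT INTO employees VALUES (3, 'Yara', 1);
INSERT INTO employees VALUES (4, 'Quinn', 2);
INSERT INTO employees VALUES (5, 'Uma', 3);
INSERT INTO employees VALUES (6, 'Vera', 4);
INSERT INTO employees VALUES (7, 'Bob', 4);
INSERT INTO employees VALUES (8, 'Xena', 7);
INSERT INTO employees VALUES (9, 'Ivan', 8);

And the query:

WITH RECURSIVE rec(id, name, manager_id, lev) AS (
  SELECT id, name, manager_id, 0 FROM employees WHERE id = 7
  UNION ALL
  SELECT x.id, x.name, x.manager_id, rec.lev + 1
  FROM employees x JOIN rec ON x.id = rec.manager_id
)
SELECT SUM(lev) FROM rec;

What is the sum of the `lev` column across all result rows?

6

Base: id=7 (Bob), manager_id=4, lev 0.
Iteration 1: join on id=4 -> Quinn (id 4, manager_id=2, lev 1).
Iteration 2: join on id=2 -> Raj (id 2, manager_id=1, lev 2).
Iteration 3: join on id=1 -> Heidi (id 1, manager_id=NULL, lev 3).
Iteration 4: manager_id is NULL; no match; recursion stops.
SUM(lev) = 0 + 1 + 2 + 3 = 6.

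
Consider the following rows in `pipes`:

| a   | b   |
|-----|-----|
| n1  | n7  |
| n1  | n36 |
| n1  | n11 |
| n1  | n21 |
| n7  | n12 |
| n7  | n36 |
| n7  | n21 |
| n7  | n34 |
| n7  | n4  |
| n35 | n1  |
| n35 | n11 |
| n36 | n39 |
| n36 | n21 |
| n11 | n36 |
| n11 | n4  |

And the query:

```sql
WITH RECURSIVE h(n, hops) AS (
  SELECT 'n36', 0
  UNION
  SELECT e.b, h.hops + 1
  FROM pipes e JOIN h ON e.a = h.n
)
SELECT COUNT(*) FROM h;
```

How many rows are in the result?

Base: (n36, hops=0).
Iteration 1: edges from {n36} -> (n21, hops=1), (n39, hops=1).
Iteration 2: no outgoing edges from {n21,n39}; recursion stops.
Total rows emitted: 3.

3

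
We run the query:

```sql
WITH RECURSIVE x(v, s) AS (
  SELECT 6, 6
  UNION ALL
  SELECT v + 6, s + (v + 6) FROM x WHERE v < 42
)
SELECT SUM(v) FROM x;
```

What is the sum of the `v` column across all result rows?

Base: v=6, s=6.
Iteration 1: 6 < 42 holds -> v = 6 + 6 = 12, s = 6 + 12 = 18.
Iteration 2: 12 < 42 holds -> v = 12 + 6 = 18, s = 18 + 18 = 36.
Iteration 3: 18 < 42 holds -> v = 18 + 6 = 24, s = 36 + 24 = 60.
Iteration 4: 24 < 42 holds -> v = 24 + 6 = 30, s = 60 + 30 = 90.
Iteration 5: 30 < 42 holds -> v = 30 + 6 = 36, s = 90 + 36 = 126.
Iteration 6: 36 < 42 holds -> v = 36 + 6 = 42, s = 126 + 42 = 168.
Iteration 7: 42 < 42 fails; recursion stops.
SUM(v) = 6 + 12 + 18 + 24 + 30 + 36 + 42 = 168.

168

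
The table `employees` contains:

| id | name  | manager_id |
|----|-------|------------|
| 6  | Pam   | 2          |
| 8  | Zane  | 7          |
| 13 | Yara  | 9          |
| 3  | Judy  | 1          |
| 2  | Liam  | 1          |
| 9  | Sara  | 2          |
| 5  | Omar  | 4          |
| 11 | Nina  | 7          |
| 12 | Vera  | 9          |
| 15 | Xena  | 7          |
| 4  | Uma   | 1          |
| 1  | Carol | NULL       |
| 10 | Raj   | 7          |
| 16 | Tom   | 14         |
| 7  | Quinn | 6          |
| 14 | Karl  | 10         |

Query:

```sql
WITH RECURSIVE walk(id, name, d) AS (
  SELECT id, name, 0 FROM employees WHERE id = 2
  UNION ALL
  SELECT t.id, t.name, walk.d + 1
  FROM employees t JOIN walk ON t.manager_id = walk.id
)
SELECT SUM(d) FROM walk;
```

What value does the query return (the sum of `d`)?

29

Base: id=2 (Liam) at d 0.
Iteration 1: rows with manager_id in {2} -> Pam (id 6, d 1), Sara (id 9, d 1).
Iteration 2: rows with manager_id in {6,9} -> Quinn (id 7, d 2), Vera (id 12, d 2), Yara (id 13, d 2).
Iteration 3: rows with manager_id in {7,12,13} -> Zane (id 8, d 3), Raj (id 10, d 3), Nina (id 11, d 3), Xena (id 15, d 3).
Iteration 4: rows with manager_id in {8,10,11,15} -> Karl (id 14, d 4).
Iteration 5: rows with manager_id in {14} -> Tom (id 16, d 5).
Iteration 6: no rows with manager_id in {16}; recursion stops.
SUM(d) = 0 + 1 + 1 + 2 + 2 + 2 + 3 + 3 + 3 + 3 + 4 + 5 = 29.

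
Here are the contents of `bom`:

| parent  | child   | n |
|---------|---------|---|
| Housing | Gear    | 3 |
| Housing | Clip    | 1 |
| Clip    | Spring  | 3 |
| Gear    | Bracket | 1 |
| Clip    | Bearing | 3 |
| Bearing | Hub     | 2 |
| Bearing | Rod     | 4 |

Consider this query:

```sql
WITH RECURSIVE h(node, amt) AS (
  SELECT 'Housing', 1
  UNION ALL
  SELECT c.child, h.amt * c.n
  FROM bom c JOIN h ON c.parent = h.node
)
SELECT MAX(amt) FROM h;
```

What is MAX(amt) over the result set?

12

Base: (Housing, amt=1).
Iteration 1: components of {Housing} -> Clip = 1*1 = 1, Gear = 1*3 = 3.
Iteration 2: components of {Clip,Gear} -> Bearing = 1*3 = 3, Bracket = 3*1 = 3, Spring = 1*3 = 3.
Iteration 3: components of {Bearing,Bracket,Spring} -> Hub = 3*2 = 6, Rod = 3*4 = 12.
Iteration 4: no further components; recursion stops.
amt values: 1, 3, 1, 3, 3, 3, 6, 12; the maximum is 12.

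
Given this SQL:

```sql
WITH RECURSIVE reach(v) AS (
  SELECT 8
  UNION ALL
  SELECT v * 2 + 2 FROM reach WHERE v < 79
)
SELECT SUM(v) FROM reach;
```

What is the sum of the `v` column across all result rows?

Base: v=8.
Iteration 1: 8 < 79 holds -> v = 8 * 2 + 2 = 18.
Iteration 2: 18 < 79 holds -> v = 18 * 2 + 2 = 38.
Iteration 3: 38 < 79 holds -> v = 38 * 2 + 2 = 78.
Iteration 4: 78 < 79 holds -> v = 78 * 2 + 2 = 158.
Iteration 5: 158 < 79 fails; recursion stops.
SUM(v) = 8 + 18 + 38 + 78 + 158 = 300.

300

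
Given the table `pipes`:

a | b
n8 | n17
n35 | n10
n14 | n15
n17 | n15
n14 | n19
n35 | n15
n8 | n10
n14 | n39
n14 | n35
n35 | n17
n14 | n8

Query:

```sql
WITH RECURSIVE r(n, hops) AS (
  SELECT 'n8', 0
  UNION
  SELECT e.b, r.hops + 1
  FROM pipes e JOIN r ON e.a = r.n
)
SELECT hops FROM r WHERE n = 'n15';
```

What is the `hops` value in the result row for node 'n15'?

2

Base: (n8, hops=0).
Iteration 1: edges from {n8} -> (n10, hops=1), (n17, hops=1).
Iteration 2: edges from {n10,n17} -> (n15, hops=2).
Iteration 3: no outgoing edges from {n15}; recursion stops.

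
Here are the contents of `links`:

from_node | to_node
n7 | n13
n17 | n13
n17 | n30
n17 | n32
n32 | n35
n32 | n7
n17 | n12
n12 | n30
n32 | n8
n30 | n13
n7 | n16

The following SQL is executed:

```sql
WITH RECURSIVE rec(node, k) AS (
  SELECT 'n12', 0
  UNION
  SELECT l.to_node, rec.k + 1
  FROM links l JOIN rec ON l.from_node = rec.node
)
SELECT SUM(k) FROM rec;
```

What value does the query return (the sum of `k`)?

3

Base: (n12, k=0).
Iteration 1: edges from {n12} -> (n30, k=1).
Iteration 2: edges from {n30} -> (n13, k=2).
Iteration 3: no outgoing edges from {n13}; recursion stops.
SUM(k) = 0 + 1 + 2 = 3.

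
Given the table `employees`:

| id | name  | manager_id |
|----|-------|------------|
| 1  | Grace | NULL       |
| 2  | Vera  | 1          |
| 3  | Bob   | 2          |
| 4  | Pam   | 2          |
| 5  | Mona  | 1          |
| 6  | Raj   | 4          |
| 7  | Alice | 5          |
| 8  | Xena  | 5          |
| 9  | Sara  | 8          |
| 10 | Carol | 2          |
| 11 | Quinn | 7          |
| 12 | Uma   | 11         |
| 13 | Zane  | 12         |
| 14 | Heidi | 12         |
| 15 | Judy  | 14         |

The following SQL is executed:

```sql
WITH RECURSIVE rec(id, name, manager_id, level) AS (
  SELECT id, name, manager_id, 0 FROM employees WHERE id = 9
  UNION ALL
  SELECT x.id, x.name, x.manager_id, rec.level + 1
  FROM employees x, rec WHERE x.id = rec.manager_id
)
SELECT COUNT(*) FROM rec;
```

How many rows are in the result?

4

Base: id=9 (Sara), manager_id=8, level 0.
Iteration 1: join on id=8 -> Xena (id 8, manager_id=5, level 1).
Iteration 2: join on id=5 -> Mona (id 5, manager_id=1, level 2).
Iteration 3: join on id=1 -> Grace (id 1, manager_id=NULL, level 3).
Iteration 4: manager_id is NULL; no match; recursion stops.
Total rows emitted: 4.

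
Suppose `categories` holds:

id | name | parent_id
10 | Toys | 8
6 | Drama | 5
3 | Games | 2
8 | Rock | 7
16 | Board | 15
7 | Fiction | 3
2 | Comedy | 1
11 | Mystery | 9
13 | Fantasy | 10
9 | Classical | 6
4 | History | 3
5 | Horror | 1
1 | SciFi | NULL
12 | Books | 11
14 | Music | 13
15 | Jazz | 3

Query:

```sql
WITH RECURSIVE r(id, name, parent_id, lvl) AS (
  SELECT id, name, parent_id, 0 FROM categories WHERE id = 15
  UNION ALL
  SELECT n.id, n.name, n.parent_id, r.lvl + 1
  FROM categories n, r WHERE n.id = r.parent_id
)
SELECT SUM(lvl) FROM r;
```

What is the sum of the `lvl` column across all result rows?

Base: id=15 (Jazz), parent_id=3, lvl 0.
Iteration 1: join on id=3 -> Games (id 3, parent_id=2, lvl 1).
Iteration 2: join on id=2 -> Comedy (id 2, parent_id=1, lvl 2).
Iteration 3: join on id=1 -> SciFi (id 1, parent_id=NULL, lvl 3).
Iteration 4: parent_id is NULL; no match; recursion stops.
SUM(lvl) = 0 + 1 + 2 + 3 = 6.

6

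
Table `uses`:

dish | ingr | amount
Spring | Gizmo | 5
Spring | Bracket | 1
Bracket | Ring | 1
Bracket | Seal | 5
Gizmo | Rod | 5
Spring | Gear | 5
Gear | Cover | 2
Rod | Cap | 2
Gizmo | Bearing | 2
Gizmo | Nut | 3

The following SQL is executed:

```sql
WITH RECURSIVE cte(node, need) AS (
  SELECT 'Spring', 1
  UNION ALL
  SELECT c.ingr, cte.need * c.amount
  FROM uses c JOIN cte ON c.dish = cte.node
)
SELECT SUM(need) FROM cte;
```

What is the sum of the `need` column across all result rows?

Base: (Spring, need=1).
Iteration 1: components of {Spring} -> Bracket = 1*1 = 1, Gear = 1*5 = 5, Gizmo = 1*5 = 5.
Iteration 2: components of {Bracket,Gear,Gizmo} -> Bearing = 5*2 = 10, Cover = 5*2 = 10, Nut = 5*3 = 15, Ring = 1*1 = 1, Rod = 5*5 = 25, Seal = 1*5 = 5.
Iteration 3: components of {Bearing,Cover,Nut,Ring,Rod,Seal} -> Cap = 25*2 = 50.
Iteration 4: no further components; recursion stops.
SUM(need) = 1 + 5 + 1 + 5 + 25 + 10 + 15 + 1 + 5 + 10 + 50 = 128.

128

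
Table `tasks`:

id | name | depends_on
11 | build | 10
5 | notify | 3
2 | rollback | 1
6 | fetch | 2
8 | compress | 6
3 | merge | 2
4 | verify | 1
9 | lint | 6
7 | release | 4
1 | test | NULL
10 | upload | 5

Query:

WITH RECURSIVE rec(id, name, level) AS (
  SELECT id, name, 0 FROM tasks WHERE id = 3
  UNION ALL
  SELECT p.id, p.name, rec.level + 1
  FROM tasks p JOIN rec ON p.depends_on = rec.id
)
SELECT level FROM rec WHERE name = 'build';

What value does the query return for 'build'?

Base: id=3 (merge) at level 0.
Iteration 1: rows with depends_on in {3} -> notify (id 5, level 1).
Iteration 2: rows with depends_on in {5} -> upload (id 10, level 2).
Iteration 3: rows with depends_on in {10} -> build (id 11, level 3).
Iteration 4: no rows with depends_on in {11}; recursion stops.

3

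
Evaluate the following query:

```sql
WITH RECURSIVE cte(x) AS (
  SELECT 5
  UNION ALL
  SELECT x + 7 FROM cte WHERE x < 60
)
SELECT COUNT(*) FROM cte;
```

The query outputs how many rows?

Base: x=5.
Iteration 1: 5 < 60 holds -> x = 5 + 7 = 12.
Iteration 2: 12 < 60 holds -> x = 12 + 7 = 19.
Iteration 3: 19 < 60 holds -> x = 19 + 7 = 26.
Iteration 4: 26 < 60 holds -> x = 26 + 7 = 33.
Iteration 5: 33 < 60 holds -> x = 33 + 7 = 40.
Iteration 6: 40 < 60 holds -> x = 40 + 7 = 47.
Iteration 7: 47 < 60 holds -> x = 47 + 7 = 54.
Iteration 8: 54 < 60 holds -> x = 54 + 7 = 61.
Iteration 9: 61 < 60 fails; recursion stops.
Total rows emitted: 9.

9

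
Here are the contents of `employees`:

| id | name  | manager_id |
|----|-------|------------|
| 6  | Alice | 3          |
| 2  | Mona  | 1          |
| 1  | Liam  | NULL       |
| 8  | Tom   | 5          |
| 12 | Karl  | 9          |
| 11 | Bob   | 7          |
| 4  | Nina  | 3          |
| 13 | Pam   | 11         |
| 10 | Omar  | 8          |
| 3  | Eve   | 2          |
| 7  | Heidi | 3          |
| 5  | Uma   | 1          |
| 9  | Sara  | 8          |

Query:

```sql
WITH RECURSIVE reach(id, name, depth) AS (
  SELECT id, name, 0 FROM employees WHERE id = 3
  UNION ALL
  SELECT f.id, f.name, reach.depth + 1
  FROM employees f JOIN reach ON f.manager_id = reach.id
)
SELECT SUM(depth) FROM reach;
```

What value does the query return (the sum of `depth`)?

Base: id=3 (Eve) at depth 0.
Iteration 1: rows with manager_id in {3} -> Nina (id 4, depth 1), Alice (id 6, depth 1), Heidi (id 7, depth 1).
Iteration 2: rows with manager_id in {4,6,7} -> Bob (id 11, depth 2).
Iteration 3: rows with manager_id in {11} -> Pam (id 13, depth 3).
Iteration 4: no rows with manager_id in {13}; recursion stops.
SUM(depth) = 0 + 1 + 1 + 1 + 2 + 3 = 8.

8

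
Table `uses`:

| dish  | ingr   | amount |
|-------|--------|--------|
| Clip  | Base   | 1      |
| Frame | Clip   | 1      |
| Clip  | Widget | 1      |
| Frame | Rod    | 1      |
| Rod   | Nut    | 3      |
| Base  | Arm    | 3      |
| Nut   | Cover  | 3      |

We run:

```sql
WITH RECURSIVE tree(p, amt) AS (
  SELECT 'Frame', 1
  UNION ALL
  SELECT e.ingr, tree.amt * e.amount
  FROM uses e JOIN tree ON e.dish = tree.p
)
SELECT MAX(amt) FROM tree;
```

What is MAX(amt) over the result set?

9

Base: (Frame, amt=1).
Iteration 1: components of {Frame} -> Clip = 1*1 = 1, Rod = 1*1 = 1.
Iteration 2: components of {Clip,Rod} -> Base = 1*1 = 1, Nut = 1*3 = 3, Widget = 1*1 = 1.
Iteration 3: components of {Base,Nut,Widget} -> Arm = 1*3 = 3, Cover = 3*3 = 9.
Iteration 4: no further components; recursion stops.
amt values: 1, 1, 1, 1, 1, 3, 3, 9; the maximum is 9.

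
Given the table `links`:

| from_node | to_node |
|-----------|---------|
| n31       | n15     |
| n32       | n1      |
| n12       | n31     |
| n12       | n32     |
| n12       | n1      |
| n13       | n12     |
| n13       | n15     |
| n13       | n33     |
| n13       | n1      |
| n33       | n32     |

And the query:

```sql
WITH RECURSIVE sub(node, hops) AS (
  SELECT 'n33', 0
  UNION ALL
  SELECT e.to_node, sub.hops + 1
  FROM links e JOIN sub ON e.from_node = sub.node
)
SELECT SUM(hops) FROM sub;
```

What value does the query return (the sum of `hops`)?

Base: (n33, hops=0).
Iteration 1: edges from {n33} -> (n32, hops=1).
Iteration 2: edges from {n32} -> (n1, hops=2).
Iteration 3: no outgoing edges from {n1}; recursion stops.
SUM(hops) = 0 + 1 + 2 = 3.

3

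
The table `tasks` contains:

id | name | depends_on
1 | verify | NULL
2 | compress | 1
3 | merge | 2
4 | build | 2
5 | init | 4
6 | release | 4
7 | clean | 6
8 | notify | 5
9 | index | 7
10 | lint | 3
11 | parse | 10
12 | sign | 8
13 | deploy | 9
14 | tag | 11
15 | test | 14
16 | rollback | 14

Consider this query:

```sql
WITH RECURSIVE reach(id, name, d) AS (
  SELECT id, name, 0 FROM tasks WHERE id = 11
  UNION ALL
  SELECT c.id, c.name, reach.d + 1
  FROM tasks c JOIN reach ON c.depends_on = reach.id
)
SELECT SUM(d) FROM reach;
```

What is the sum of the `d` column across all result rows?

Base: id=11 (parse) at d 0.
Iteration 1: rows with depends_on in {11} -> tag (id 14, d 1).
Iteration 2: rows with depends_on in {14} -> test (id 15, d 2), rollback (id 16, d 2).
Iteration 3: no rows with depends_on in {15,16}; recursion stops.
SUM(d) = 0 + 1 + 2 + 2 = 5.

5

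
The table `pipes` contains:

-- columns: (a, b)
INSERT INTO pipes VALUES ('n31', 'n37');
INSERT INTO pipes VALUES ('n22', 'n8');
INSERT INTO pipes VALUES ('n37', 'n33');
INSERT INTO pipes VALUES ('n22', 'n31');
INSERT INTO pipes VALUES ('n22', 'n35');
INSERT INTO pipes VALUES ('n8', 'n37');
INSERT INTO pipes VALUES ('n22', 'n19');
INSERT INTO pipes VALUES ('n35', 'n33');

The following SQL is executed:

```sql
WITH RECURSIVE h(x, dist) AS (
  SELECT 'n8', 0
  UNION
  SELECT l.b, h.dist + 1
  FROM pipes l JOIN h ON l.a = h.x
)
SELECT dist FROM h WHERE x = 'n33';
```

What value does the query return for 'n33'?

Base: (n8, dist=0).
Iteration 1: edges from {n8} -> (n37, dist=1).
Iteration 2: edges from {n37} -> (n33, dist=2).
Iteration 3: no outgoing edges from {n33}; recursion stops.

2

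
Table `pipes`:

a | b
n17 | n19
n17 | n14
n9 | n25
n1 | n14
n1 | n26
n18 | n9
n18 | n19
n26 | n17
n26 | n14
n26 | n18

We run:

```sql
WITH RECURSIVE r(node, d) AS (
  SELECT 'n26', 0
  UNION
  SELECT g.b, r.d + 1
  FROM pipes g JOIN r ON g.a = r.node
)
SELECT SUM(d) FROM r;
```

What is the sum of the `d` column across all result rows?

12

Base: (n26, d=0).
Iteration 1: edges from {n26} -> (n14, d=1), (n17, d=1), (n18, d=1).
Iteration 2: edges from {n14,n17,n18} -> (n14, d=2), (n19, d=2), (n9, d=2). [UNION drops 1 duplicate row(s)]
Iteration 3: edges from {n14,n19,n9} -> (n25, d=3).
Iteration 4: no outgoing edges from {n25}; recursion stops.
SUM(d) = 0 + 1 + 1 + 1 + 2 + 2 + 2 + 3 = 12.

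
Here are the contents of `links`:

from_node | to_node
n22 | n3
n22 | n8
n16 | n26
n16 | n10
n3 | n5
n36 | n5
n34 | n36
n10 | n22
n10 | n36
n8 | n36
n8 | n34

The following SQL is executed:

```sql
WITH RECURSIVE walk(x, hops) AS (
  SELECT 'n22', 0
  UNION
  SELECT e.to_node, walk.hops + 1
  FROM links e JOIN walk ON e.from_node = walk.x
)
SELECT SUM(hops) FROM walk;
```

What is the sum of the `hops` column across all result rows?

Base: (n22, hops=0).
Iteration 1: edges from {n22} -> (n3, hops=1), (n8, hops=1).
Iteration 2: edges from {n3,n8} -> (n34, hops=2), (n36, hops=2), (n5, hops=2).
Iteration 3: edges from {n34,n36,n5} -> (n36, hops=3), (n5, hops=3).
Iteration 4: edges from {n36,n5} -> (n5, hops=4).
Iteration 5: no outgoing edges from {n5}; recursion stops.
SUM(hops) = 0 + 1 + 1 + 2 + 2 + 2 + 3 + 3 + 4 = 18.

18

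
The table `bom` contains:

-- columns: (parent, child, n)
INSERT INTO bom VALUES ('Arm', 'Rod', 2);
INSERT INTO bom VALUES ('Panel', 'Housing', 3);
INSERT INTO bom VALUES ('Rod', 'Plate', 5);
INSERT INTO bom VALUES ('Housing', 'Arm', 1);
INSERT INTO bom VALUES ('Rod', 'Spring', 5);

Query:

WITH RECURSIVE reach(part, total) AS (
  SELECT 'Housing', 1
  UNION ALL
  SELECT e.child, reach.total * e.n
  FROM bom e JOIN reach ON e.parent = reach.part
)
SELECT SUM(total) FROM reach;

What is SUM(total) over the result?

Base: (Housing, total=1).
Iteration 1: components of {Housing} -> Arm = 1*1 = 1.
Iteration 2: components of {Arm} -> Rod = 1*2 = 2.
Iteration 3: components of {Rod} -> Plate = 2*5 = 10, Spring = 2*5 = 10.
Iteration 4: no further components; recursion stops.
SUM(total) = 1 + 1 + 2 + 10 + 10 = 24.

24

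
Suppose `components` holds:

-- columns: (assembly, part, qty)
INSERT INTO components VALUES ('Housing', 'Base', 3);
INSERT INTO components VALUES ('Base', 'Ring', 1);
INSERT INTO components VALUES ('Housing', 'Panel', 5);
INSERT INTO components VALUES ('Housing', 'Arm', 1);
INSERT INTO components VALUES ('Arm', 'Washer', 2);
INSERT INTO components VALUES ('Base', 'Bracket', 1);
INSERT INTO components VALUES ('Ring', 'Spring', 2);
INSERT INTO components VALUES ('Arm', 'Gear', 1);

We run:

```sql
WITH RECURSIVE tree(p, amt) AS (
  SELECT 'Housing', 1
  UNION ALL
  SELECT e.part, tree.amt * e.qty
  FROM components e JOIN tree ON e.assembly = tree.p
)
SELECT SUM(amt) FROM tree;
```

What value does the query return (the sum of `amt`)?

25

Base: (Housing, amt=1).
Iteration 1: components of {Housing} -> Arm = 1*1 = 1, Base = 1*3 = 3, Panel = 1*5 = 5.
Iteration 2: components of {Arm,Base,Panel} -> Bracket = 3*1 = 3, Gear = 1*1 = 1, Ring = 3*1 = 3, Washer = 1*2 = 2.
Iteration 3: components of {Bracket,Gear,Ring,Washer} -> Spring = 3*2 = 6.
Iteration 4: no further components; recursion stops.
SUM(amt) = 1 + 3 + 5 + 1 + 3 + 3 + 2 + 1 + 6 = 25.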